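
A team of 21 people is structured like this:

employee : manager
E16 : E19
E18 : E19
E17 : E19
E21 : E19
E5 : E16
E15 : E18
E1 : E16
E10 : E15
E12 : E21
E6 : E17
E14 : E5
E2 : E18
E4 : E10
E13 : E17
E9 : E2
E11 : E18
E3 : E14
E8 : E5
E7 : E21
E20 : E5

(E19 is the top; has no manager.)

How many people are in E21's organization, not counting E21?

2

E21 directly manages E12, E7. E12 has no reports. E7 has no reports. So E21's organization is 2 direct reports plus everyone under them: 1 + 1 = 2.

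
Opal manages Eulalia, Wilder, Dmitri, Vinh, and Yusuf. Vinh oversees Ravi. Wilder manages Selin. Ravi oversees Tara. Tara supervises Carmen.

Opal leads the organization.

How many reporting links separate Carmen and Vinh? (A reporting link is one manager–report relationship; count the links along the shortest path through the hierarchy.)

3

Carmen is in Vinh's organization: the chain from Carmen up to Vinh is Carmen → Tara → Ravi → Vinh, which is 3 links.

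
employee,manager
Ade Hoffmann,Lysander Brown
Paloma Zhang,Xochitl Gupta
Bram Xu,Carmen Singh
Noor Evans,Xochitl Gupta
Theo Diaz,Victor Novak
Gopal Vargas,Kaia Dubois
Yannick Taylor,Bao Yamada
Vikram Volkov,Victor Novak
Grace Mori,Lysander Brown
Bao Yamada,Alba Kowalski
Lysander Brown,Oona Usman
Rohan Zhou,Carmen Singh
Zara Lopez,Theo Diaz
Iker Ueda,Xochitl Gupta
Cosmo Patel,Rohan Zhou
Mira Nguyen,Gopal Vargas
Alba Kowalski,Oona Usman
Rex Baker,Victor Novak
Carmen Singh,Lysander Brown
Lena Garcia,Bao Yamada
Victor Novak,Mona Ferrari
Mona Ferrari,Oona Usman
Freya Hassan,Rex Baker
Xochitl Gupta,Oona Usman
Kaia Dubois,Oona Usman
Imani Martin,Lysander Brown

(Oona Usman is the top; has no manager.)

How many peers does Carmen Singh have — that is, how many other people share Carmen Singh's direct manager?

Carmen Singh reports to Lysander Brown. Lysander Brown's other direct reports are Ade Hoffmann, Grace Mori, Imani Martin — 3 peers.

3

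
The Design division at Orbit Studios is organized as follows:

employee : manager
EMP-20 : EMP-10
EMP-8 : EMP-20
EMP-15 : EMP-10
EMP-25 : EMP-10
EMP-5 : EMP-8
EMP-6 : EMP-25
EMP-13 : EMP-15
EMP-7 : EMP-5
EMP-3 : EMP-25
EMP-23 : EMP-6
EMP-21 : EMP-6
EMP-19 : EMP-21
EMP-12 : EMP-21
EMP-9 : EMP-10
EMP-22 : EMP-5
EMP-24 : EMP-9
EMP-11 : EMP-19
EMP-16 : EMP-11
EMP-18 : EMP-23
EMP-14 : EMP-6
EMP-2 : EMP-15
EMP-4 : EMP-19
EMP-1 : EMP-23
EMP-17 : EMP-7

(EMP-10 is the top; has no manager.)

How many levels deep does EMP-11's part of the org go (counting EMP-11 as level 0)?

1

The longest chain under EMP-11 runs EMP-11 → EMP-16, which is 1 level below EMP-11.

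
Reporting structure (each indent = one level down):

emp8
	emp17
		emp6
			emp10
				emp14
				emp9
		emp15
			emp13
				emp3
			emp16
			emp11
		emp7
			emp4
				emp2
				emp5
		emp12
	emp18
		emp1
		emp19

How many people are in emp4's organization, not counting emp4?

emp4 directly manages emp2, emp5. emp2 has no reports. emp5 has no reports. So emp4's organization is 2 direct reports plus everyone under them: 1 + 1 = 2.

2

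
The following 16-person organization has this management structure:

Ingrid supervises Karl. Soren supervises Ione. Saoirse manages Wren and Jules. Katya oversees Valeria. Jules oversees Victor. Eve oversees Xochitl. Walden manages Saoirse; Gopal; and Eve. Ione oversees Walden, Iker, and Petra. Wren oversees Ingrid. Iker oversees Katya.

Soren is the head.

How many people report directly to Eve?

Eve directly manages Xochitl. That is 1 direct report.

1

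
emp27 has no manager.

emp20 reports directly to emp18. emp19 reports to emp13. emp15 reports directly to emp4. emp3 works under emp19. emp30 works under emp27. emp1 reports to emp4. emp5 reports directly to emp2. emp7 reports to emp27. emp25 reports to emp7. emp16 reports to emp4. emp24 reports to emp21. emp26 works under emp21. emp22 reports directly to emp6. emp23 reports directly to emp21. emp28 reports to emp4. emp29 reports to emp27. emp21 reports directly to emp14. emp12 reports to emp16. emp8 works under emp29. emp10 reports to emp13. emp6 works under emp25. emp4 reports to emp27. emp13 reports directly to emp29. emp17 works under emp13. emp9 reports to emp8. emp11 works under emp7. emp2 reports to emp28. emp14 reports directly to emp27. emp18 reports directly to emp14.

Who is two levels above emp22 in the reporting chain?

emp22 reports to emp6, and emp6 reports to emp25. So emp22's skip-level manager is emp25.

emp25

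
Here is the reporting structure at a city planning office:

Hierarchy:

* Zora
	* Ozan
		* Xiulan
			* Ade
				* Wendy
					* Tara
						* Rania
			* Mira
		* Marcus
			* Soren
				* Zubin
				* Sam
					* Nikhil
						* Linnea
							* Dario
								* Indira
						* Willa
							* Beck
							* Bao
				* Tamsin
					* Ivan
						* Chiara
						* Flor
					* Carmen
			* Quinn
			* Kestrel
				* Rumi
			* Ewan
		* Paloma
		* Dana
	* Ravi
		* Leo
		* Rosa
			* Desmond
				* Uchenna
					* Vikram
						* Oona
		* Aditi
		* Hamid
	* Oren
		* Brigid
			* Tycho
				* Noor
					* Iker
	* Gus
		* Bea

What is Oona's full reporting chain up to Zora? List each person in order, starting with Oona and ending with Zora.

Oona -> Vikram -> Uchenna -> Desmond -> Rosa -> Ravi -> Zora

Oona reports to Vikram. Vikram reports to Uchenna. Uchenna reports to Desmond. Desmond reports to Rosa. Rosa reports to Ravi. Ravi reports to Zora. Zora is at the top.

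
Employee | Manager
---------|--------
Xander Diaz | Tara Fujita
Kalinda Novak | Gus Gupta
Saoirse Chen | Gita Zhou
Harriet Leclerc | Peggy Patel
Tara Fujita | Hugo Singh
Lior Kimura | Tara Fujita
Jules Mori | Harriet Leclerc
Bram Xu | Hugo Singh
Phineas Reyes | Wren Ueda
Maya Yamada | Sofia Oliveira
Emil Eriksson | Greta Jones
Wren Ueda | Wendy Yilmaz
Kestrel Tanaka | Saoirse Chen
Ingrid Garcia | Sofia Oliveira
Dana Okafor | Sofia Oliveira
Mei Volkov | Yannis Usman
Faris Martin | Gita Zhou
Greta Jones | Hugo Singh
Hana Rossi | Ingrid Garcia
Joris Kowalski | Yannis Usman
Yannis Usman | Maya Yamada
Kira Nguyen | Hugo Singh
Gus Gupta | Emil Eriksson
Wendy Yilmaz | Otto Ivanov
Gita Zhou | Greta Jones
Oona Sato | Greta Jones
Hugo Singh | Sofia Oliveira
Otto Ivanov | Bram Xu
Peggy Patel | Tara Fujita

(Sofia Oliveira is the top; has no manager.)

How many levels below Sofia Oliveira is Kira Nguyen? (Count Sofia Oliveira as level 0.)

2

Chain from Kira Nguyen up to Sofia Oliveira: Kira Nguyen → Hugo Singh → Sofia Oliveira. That is 2 steps up, so Kira Nguyen is 2 levels below Sofia Oliveira.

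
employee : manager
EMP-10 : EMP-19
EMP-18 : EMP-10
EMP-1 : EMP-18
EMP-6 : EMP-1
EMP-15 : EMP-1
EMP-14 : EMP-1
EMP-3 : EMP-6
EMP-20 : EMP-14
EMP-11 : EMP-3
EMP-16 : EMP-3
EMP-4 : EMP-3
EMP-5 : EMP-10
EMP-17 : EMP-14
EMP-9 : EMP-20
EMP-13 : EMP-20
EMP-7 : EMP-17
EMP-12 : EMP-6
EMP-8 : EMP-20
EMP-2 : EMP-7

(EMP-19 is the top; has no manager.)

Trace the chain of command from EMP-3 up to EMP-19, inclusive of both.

EMP-3 reports to EMP-6. EMP-6 reports to EMP-1. EMP-1 reports to EMP-18. EMP-18 reports to EMP-10. EMP-10 reports to EMP-19. EMP-19 is at the top.

EMP-3 -> EMP-6 -> EMP-1 -> EMP-18 -> EMP-10 -> EMP-19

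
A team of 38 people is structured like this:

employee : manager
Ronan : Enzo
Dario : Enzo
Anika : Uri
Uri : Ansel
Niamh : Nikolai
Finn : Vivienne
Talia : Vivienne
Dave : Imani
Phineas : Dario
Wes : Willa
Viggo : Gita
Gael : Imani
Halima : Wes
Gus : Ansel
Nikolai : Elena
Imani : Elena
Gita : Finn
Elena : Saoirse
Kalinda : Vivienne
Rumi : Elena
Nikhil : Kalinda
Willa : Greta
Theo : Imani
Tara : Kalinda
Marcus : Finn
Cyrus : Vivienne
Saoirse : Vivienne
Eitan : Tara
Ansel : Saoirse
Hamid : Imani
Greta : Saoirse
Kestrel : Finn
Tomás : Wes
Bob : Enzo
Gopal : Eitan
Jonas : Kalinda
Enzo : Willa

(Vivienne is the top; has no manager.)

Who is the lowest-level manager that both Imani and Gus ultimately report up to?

Saoirse

Imani's chain of managers is Elena, Saoirse, Vivienne. Gus's chain of managers is Ansel, Saoirse, Vivienne. The first manager that appears in both chains is Saoirse.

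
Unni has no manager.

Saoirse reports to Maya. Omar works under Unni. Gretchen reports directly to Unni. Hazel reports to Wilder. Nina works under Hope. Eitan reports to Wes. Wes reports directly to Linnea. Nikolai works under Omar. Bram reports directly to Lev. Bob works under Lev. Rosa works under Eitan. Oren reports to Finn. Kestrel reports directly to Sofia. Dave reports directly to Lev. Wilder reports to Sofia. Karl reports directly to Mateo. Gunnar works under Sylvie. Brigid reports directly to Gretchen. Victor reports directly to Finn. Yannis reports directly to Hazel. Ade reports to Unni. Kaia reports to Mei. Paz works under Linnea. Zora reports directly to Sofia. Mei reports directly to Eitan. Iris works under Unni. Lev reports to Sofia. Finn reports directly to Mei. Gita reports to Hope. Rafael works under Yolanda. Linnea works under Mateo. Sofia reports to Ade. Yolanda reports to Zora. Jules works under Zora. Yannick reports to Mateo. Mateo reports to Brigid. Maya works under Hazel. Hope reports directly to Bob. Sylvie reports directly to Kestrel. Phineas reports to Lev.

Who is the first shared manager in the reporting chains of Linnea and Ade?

Unni

Linnea's chain of managers is Mateo, Brigid, Gretchen, Unni. Ade's chain of managers is Unni. The first manager that appears in both chains is Unni.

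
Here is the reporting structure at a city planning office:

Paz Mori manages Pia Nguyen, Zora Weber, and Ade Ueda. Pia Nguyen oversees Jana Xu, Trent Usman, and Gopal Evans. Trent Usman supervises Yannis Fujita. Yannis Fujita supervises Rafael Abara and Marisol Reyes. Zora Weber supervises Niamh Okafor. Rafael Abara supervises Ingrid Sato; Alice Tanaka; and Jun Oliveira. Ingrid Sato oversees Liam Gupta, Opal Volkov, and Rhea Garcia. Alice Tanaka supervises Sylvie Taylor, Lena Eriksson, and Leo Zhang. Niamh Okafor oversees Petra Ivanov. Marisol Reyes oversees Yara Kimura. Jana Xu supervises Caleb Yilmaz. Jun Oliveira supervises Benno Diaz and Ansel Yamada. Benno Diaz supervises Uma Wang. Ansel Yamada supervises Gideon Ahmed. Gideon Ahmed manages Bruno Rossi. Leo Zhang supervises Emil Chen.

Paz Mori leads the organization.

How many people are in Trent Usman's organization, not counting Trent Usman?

Trent Usman directly manages Yannis Fujita. Under Yannis Fujita: Marisol Reyes, Yara Kimura, Rafael Abara, Jun Oliveira, Ansel Yamada, Gideon Ahmed, Bruno Rossi, Benno Diaz, Uma Wang, Alice Tanaka, Leo Zhang, Emil Chen, Lena Eriksson, Sylvie Taylor, Ingrid Sato, Rhea Garcia, Opal Volkov, Liam Gupta (18). That's 19 in total.

19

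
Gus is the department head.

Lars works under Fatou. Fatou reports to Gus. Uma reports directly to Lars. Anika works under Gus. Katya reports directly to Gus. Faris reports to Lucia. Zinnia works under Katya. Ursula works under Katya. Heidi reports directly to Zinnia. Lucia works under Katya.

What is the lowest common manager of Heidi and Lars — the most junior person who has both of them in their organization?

Heidi's chain of managers is Zinnia, Katya, Gus. Lars's chain of managers is Fatou, Gus. The first manager that appears in both chains is Gus.

Gus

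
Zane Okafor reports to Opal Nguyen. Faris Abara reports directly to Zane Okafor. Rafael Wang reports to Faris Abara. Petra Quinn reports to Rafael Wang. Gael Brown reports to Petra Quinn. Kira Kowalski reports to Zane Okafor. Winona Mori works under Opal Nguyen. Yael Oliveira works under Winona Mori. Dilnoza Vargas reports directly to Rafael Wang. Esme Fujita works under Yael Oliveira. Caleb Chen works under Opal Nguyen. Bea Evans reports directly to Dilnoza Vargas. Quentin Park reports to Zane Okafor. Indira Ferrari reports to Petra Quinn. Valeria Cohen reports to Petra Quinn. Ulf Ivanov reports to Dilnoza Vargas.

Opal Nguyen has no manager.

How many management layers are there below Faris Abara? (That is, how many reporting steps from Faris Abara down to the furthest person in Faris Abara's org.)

3

The longest chain under Faris Abara runs Faris Abara → Rafael Wang → Dilnoza Vargas → Ulf Ivanov, which is 3 levels below Faris Abara.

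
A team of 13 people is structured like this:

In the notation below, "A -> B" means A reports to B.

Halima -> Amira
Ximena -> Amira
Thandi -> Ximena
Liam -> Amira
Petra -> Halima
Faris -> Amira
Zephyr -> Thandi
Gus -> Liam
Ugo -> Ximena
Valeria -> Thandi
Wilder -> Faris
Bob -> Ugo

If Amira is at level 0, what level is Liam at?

1

Chain from Liam up to Amira: Liam → Amira. That is 1 step up, so Liam is 1 level below Amira.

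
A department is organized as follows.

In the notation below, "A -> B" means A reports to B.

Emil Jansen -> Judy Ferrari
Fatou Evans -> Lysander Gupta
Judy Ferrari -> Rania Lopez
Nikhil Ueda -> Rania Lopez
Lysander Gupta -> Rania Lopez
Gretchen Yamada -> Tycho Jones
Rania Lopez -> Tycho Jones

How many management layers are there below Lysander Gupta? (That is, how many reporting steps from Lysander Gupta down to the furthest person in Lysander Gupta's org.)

The longest chain under Lysander Gupta runs Lysander Gupta → Fatou Evans, which is 1 level below Lysander Gupta.

1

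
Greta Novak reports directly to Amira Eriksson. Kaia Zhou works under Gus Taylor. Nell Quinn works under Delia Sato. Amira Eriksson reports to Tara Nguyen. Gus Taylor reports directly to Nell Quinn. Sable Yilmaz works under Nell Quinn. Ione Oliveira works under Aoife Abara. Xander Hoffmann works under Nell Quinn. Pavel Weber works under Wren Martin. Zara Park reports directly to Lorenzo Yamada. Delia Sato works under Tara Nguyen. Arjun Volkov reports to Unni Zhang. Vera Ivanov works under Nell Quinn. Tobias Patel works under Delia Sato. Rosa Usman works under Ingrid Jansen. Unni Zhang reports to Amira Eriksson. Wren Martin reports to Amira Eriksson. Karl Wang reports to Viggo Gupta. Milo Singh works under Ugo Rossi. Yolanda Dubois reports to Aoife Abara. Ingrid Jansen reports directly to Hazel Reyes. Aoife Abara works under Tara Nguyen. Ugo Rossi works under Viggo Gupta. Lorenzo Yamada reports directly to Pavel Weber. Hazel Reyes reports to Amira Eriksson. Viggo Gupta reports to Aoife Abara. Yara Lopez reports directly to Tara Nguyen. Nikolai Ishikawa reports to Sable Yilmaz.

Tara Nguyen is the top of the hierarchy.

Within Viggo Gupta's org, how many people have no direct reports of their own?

2

The people in Viggo Gupta's organization with no one reporting to them are Karl Wang, Milo Singh. That is 2.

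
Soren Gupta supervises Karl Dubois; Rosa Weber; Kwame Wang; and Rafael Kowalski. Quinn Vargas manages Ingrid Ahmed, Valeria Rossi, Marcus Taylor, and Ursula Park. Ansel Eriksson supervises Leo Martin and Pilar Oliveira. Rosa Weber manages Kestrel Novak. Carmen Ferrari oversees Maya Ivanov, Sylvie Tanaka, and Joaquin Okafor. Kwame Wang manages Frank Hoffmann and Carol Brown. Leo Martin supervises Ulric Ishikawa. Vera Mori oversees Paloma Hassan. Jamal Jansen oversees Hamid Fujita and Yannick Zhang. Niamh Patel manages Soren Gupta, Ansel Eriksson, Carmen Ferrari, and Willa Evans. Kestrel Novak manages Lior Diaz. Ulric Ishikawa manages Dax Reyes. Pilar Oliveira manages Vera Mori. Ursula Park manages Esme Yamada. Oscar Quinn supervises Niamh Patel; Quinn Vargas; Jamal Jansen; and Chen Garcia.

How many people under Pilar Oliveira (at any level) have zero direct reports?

The only person in Pilar Oliveira's organization with no one reporting to them is Paloma Hassan. That is 1.

1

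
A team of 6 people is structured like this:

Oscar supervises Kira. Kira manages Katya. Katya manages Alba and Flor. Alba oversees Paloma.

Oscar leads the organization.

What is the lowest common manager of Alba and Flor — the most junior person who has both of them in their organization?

Katya

Alba's chain of managers is Katya, Kira, Oscar. Flor's chain of managers is Katya, Kira, Oscar. The first manager that appears in both chains is Katya.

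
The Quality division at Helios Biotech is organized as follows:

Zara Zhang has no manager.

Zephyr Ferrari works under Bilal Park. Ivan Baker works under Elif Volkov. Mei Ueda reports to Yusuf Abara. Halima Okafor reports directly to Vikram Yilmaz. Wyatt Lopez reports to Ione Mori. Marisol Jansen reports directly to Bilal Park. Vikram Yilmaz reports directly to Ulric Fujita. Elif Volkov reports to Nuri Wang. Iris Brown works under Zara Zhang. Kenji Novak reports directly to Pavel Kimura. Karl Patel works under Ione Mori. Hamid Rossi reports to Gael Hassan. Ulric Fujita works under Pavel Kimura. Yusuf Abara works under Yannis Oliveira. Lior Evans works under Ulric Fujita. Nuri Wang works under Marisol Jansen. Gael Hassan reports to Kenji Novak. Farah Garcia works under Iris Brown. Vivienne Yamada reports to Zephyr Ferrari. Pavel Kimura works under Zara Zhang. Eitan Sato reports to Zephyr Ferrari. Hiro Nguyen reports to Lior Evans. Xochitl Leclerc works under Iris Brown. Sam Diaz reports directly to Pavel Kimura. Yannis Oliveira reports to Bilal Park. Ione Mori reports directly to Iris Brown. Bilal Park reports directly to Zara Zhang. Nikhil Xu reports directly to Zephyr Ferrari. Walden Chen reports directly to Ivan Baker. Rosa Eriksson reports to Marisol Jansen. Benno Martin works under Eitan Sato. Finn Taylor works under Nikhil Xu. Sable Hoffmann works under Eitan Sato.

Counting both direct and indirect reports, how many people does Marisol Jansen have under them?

5

Marisol Jansen directly manages Nuri Wang, Rosa Eriksson. Under Nuri Wang: Elif Volkov, Ivan Baker, Walden Chen (3). Rosa Eriksson has no reports. So Marisol Jansen's organization is 2 direct reports plus everyone under them: 4 + 1 = 5.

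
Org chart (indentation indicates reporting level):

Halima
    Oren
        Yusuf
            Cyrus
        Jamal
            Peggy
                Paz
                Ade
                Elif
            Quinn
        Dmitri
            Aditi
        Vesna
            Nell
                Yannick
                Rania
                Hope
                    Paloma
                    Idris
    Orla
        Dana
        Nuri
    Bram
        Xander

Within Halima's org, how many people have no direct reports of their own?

The people in Halima's organization with no one reporting to them are Xander, Nuri, Dana, Idris, Paloma, Rania, Yannick, Aditi, Quinn, Elif, Ade, Paz, Cyrus. That is 13.

13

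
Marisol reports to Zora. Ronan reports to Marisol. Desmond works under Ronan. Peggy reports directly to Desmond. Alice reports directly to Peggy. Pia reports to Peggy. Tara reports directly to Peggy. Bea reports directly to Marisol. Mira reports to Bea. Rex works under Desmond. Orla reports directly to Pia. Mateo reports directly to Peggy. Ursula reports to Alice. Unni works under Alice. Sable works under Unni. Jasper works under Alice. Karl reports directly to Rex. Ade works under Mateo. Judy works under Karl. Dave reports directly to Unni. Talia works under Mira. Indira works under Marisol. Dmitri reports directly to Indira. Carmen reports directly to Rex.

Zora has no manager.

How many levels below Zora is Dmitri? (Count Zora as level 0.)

Chain from Dmitri up to Zora: Dmitri → Indira → Marisol → Zora. That is 3 steps up, so Dmitri is 3 levels below Zora.

3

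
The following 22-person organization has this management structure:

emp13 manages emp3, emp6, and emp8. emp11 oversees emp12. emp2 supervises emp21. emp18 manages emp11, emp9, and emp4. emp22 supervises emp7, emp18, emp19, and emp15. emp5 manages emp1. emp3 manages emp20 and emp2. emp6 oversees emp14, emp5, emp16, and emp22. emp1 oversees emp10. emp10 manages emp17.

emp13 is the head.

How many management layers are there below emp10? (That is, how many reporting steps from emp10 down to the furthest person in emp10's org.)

The longest chain under emp10 runs emp10 → emp17, which is 1 level below emp10.

1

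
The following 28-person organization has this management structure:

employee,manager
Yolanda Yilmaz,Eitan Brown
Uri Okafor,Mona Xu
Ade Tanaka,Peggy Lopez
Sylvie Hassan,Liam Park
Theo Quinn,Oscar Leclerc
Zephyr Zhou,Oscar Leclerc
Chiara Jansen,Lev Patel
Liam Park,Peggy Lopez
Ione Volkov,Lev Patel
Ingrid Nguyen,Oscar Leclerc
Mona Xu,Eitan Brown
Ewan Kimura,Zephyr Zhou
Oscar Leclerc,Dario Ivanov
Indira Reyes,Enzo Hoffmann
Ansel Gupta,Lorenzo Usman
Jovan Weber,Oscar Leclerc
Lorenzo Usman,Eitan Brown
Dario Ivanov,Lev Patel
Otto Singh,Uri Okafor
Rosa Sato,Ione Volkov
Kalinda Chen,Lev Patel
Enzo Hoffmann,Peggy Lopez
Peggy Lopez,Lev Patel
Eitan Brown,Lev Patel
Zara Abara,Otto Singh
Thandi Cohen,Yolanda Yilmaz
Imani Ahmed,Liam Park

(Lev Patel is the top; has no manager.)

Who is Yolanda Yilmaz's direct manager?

Yolanda Yilmaz reports directly to Eitan Brown.

Eitan Brown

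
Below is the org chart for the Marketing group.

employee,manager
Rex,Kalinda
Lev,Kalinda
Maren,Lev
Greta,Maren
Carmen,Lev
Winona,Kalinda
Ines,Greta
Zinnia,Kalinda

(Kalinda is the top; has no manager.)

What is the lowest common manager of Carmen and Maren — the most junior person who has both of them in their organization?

Carmen's chain of managers is Lev, Kalinda. Maren's chain of managers is Lev, Kalinda. The first manager that appears in both chains is Lev.

Lev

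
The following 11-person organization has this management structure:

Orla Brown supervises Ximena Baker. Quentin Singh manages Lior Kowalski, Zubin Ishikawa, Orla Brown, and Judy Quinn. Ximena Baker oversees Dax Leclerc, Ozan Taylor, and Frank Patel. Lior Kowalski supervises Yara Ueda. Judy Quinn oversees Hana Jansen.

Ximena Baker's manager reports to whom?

Ximena Baker reports to Orla Brown, and Orla Brown reports to Quentin Singh. So Ximena Baker's skip-level manager is Quentin Singh.

Quentin Singh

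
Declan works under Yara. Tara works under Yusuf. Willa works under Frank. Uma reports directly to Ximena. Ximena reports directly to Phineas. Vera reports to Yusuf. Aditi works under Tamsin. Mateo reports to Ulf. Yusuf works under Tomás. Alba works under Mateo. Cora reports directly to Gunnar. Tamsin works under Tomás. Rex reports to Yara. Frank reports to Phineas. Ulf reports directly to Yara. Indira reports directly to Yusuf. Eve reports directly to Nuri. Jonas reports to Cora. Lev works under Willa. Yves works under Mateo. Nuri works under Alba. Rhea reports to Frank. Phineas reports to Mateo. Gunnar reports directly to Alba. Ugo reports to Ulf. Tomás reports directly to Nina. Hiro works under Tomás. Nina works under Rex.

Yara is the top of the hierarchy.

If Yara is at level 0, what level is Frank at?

4

Chain from Frank up to Yara: Frank → Phineas → Mateo → Ulf → Yara. That is 4 steps up, so Frank is 4 levels below Yara.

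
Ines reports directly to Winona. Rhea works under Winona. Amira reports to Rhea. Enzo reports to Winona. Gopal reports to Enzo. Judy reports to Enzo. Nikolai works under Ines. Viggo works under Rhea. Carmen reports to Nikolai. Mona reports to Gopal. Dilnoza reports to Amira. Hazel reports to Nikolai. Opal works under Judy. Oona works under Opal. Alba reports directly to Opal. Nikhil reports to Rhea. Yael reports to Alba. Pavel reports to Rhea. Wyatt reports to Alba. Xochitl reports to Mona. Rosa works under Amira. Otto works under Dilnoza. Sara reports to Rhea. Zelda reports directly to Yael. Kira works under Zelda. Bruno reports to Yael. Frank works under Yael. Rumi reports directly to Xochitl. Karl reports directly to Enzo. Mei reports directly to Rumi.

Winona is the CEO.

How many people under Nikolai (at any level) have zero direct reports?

2

The people in Nikolai's organization with no one reporting to them are Hazel, Carmen. That is 2.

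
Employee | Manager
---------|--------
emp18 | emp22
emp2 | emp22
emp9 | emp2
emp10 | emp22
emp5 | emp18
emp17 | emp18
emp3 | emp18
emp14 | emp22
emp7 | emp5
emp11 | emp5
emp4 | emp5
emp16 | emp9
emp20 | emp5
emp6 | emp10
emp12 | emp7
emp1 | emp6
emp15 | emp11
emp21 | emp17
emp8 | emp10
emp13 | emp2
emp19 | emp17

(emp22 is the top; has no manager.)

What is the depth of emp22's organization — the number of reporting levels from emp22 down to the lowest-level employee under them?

The longest chain under emp22 runs emp22 → emp18 → emp5 → emp11 → emp15, which is 4 levels below emp22.

4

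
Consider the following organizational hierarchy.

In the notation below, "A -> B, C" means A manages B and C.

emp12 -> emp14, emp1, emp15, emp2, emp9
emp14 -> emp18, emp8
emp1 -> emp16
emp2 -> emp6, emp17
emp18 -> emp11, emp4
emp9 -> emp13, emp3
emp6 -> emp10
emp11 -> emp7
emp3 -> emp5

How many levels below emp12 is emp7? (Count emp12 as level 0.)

4

Chain from emp7 up to emp12: emp7 → emp11 → emp18 → emp14 → emp12. That is 4 steps up, so emp7 is 4 levels below emp12.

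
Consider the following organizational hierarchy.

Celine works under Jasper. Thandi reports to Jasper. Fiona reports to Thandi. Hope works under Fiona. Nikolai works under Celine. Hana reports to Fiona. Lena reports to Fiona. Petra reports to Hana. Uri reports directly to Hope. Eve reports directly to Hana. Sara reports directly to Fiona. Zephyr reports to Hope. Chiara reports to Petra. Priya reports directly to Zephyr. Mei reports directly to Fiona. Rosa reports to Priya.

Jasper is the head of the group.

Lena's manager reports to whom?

Lena reports to Fiona, and Fiona reports to Thandi. So Lena's skip-level manager is Thandi.

Thandi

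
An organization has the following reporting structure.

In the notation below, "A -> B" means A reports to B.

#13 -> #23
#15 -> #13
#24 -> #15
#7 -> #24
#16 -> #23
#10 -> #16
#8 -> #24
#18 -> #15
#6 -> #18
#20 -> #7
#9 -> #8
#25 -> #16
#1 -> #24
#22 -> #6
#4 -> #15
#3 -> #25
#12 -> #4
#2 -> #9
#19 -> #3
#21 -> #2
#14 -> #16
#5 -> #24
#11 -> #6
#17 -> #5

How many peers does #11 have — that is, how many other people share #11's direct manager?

#11 reports to #6. #6's other direct reports are #22 — 1 peer.

1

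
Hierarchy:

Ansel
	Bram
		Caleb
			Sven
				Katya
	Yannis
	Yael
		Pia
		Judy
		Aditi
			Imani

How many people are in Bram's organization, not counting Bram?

3

Bram directly manages Caleb. Under Caleb: Sven, Katya (2). That's 3 in total.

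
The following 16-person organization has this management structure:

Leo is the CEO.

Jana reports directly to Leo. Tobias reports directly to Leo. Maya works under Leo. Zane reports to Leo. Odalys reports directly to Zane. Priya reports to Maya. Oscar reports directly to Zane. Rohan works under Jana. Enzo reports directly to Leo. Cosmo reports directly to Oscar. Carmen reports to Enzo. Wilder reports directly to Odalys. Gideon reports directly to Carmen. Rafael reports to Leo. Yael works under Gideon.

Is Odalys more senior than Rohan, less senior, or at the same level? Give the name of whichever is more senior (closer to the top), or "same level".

Both Odalys and Rohan are 2 levels below Leo.

same level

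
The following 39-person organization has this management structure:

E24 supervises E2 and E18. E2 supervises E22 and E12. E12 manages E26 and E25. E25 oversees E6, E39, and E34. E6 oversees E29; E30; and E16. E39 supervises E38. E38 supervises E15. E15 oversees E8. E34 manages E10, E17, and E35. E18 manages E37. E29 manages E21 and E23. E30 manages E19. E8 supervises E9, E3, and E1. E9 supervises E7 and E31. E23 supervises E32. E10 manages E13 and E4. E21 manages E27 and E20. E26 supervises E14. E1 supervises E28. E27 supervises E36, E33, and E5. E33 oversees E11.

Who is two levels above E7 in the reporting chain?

E7 reports to E9, and E9 reports to E8. So E7's skip-level manager is E8.

E8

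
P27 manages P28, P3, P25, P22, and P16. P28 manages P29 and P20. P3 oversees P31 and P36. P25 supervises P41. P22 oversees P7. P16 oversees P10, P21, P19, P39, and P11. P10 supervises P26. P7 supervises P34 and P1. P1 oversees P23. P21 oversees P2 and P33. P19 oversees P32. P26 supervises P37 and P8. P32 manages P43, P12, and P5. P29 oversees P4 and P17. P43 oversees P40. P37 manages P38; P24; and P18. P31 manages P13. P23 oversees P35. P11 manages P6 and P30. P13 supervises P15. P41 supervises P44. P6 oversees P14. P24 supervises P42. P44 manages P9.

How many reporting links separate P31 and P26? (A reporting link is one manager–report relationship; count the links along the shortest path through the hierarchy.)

5

P31 is 2 levels below P27, and P26 is 3 levels below P27 (their lowest common manager). The shortest path runs up from P31 to P27 and back down to P26: 2 + 3 = 5 links.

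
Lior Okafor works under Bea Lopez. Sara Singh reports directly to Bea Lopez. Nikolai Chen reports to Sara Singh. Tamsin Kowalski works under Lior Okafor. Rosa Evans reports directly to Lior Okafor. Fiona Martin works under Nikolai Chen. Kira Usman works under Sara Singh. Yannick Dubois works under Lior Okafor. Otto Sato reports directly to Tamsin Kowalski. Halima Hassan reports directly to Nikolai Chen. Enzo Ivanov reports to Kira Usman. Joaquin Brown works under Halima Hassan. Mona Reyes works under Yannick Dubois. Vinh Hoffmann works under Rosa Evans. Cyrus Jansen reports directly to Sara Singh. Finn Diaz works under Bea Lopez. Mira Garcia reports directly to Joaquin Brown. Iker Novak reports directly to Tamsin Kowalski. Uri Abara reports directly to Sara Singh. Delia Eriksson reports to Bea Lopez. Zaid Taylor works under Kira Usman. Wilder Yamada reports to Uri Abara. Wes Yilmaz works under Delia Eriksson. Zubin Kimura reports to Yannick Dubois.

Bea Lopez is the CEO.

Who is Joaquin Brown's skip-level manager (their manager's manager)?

Joaquin Brown reports to Halima Hassan, and Halima Hassan reports to Nikolai Chen. So Joaquin Brown's skip-level manager is Nikolai Chen.

Nikolai Chen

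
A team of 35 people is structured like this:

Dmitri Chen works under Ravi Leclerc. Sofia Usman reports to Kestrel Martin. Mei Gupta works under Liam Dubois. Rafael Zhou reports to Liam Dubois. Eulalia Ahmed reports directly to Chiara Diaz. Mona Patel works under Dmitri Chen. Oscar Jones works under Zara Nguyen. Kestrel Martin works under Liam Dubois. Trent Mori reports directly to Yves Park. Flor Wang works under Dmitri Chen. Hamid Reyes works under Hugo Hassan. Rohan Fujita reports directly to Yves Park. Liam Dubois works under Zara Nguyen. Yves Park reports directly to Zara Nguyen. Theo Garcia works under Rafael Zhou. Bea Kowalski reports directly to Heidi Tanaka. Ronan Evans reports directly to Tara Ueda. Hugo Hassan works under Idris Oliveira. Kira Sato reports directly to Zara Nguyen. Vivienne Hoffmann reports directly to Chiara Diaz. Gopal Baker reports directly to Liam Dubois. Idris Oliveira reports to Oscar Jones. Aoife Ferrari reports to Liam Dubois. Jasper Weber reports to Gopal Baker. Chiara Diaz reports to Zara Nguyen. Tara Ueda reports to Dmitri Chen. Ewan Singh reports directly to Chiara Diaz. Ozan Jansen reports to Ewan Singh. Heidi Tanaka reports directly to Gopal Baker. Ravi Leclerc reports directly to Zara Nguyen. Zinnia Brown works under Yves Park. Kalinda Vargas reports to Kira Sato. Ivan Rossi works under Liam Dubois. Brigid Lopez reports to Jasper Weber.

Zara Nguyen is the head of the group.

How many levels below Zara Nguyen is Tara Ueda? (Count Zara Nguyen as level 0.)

Chain from Tara Ueda up to Zara Nguyen: Tara Ueda → Dmitri Chen → Ravi Leclerc → Zara Nguyen. That is 3 steps up, so Tara Ueda is 3 levels below Zara Nguyen.

3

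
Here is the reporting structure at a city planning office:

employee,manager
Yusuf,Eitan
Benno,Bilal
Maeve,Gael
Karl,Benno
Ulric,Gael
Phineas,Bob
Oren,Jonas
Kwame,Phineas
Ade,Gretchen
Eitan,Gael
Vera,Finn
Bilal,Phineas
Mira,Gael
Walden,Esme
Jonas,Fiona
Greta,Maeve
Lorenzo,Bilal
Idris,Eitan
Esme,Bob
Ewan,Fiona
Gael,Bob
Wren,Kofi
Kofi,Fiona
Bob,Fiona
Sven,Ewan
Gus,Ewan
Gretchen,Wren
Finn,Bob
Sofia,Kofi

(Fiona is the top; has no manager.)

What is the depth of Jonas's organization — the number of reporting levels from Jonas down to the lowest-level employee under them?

1

The longest chain under Jonas runs Jonas → Oren, which is 1 level below Jonas.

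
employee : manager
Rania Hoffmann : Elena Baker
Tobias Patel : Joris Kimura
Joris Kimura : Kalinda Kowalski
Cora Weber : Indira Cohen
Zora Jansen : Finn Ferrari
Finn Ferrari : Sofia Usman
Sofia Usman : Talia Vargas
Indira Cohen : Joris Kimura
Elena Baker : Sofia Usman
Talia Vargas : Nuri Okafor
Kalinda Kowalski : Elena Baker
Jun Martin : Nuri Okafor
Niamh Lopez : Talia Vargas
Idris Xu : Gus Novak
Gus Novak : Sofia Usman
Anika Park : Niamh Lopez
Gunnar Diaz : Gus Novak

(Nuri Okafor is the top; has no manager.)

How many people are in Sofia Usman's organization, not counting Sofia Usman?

Sofia Usman directly manages Elena Baker, Gus Novak, Finn Ferrari. Under Elena Baker: Rania Hoffmann, Kalinda Kowalski, Joris Kimura, Tobias Patel, Indira Cohen, Cora Weber (6). Under Gus Novak: Gunnar Diaz, Idris Xu (2). Under Finn Ferrari: Zora Jansen (1). So Sofia Usman's organization is 3 direct reports plus everyone under them: 7 + 3 + 2 = 12.

12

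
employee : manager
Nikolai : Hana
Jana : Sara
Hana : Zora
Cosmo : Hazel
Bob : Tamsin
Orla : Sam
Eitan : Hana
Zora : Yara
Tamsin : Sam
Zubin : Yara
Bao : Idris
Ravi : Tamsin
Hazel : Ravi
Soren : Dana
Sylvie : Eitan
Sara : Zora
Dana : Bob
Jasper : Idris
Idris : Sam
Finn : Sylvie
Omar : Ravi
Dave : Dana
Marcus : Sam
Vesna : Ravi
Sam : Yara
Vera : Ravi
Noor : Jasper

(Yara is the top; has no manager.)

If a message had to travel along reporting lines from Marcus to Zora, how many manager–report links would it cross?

3

Marcus is 2 levels below Yara, and Zora is 1 level below Yara (their lowest common manager). The shortest path runs up from Marcus to Yara and back down to Zora: 2 + 1 = 3 links.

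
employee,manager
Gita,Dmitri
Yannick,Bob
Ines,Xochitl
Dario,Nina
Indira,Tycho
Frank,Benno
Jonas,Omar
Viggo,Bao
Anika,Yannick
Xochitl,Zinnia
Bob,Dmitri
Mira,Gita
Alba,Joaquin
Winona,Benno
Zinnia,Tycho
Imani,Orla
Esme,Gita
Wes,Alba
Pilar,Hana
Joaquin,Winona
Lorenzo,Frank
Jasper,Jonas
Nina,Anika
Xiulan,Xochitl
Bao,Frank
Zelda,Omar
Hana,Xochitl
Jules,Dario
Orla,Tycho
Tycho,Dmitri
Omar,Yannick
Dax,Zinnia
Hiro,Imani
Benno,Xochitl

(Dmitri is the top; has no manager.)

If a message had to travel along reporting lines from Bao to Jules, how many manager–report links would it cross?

12

Bao is 6 levels below Dmitri, and Jules is 6 levels below Dmitri (their lowest common manager). The shortest path runs up from Bao to Dmitri and back down to Jules: 6 + 6 = 12 links.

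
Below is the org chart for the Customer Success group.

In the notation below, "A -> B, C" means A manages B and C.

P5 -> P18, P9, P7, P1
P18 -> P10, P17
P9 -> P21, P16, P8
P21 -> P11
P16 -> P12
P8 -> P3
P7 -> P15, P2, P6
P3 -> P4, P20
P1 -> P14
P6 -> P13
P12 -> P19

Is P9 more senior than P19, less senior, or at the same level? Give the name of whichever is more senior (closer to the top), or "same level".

P9 is 1 level below P5; P19 is 4. P9 is higher.

P9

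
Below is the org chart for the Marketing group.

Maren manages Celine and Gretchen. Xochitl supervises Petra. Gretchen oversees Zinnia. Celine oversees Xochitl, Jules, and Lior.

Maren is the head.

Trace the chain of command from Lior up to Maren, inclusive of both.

Lior reports to Celine. Celine reports to Maren. Maren is at the top.

Lior -> Celine -> Maren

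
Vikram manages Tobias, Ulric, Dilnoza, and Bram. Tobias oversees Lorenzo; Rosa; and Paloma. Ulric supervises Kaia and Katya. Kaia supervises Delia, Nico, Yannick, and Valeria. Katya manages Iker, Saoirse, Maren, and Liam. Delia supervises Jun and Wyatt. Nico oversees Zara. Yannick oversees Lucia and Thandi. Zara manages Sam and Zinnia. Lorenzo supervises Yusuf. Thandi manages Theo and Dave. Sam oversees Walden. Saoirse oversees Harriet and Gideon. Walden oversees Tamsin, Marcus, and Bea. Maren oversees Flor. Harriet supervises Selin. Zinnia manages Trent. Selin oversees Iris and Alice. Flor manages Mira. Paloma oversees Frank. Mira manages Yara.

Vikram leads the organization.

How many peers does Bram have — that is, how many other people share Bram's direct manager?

Bram reports to Vikram. Vikram's other direct reports are Tobias, Ulric, Dilnoza — 3 peers.

3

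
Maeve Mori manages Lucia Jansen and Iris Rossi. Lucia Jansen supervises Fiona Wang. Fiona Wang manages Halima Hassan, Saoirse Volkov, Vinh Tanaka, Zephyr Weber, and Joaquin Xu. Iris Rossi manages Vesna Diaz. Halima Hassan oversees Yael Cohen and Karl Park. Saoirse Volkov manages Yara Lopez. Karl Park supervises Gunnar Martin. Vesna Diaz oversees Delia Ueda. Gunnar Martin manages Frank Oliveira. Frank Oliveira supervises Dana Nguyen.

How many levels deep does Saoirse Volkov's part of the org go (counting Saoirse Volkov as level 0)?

The longest chain under Saoirse Volkov runs Saoirse Volkov → Yara Lopez, which is 1 level below Saoirse Volkov.

1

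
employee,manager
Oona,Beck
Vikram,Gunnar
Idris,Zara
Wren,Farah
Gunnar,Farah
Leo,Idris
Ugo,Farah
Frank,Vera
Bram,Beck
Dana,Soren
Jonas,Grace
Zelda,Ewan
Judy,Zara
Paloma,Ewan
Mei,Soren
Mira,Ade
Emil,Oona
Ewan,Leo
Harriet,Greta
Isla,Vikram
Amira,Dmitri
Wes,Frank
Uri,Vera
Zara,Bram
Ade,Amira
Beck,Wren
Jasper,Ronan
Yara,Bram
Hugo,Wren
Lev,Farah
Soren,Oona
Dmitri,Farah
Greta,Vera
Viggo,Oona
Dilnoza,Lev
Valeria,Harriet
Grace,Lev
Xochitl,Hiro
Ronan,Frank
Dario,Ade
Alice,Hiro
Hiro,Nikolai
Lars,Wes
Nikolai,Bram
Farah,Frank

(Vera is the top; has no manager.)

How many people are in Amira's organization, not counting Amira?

3

Amira directly manages Ade. Under Ade: Dario, Mira (2). That's 3 in total.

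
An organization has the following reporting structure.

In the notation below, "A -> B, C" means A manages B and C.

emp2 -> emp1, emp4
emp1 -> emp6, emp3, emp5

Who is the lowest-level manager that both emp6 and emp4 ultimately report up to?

emp2

emp6's chain of managers is emp1, emp2. emp4's chain of managers is emp2. The first manager that appears in both chains is emp2.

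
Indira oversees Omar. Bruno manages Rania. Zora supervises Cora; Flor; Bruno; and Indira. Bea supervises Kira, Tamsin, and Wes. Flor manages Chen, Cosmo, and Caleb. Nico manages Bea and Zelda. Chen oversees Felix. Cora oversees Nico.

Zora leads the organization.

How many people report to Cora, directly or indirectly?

6

Cora directly manages Nico. Under Nico: Zelda, Bea, Wes, Tamsin, Kira (5). That's 6 in total.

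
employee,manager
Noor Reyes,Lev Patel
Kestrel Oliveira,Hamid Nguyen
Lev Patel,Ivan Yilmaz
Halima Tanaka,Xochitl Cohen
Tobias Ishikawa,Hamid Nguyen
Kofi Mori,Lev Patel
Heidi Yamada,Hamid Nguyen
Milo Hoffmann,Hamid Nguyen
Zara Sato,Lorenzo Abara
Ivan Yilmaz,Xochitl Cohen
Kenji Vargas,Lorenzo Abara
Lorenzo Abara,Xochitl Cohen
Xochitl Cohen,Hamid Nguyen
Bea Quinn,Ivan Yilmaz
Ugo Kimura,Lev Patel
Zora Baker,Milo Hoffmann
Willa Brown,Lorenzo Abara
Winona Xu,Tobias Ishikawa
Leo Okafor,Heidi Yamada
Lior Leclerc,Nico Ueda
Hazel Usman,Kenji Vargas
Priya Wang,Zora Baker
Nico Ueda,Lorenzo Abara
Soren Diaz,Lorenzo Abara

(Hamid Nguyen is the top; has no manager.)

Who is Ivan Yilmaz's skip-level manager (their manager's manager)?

Ivan Yilmaz reports to Xochitl Cohen, and Xochitl Cohen reports to Hamid Nguyen. So Ivan Yilmaz's skip-level manager is Hamid Nguyen.

Hamid Nguyen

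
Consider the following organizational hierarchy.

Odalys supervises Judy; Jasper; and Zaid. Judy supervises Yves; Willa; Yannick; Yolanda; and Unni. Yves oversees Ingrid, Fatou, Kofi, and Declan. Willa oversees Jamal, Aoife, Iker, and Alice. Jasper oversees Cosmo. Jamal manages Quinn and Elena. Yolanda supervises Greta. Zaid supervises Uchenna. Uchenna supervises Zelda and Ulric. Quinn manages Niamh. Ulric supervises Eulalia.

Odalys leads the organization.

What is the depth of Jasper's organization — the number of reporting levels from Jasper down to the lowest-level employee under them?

The longest chain under Jasper runs Jasper → Cosmo, which is 1 level below Jasper.

1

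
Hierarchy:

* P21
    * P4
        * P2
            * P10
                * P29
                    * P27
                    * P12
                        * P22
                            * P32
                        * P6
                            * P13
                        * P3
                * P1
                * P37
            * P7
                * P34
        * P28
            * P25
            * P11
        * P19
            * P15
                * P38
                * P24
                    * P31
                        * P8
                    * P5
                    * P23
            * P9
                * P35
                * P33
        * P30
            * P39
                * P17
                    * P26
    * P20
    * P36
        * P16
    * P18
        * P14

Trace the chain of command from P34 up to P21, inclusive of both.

P34 -> P7 -> P2 -> P4 -> P21

P34 reports to P7. P7 reports to P2. P2 reports to P4. P4 reports to P21. P21 is at the top.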